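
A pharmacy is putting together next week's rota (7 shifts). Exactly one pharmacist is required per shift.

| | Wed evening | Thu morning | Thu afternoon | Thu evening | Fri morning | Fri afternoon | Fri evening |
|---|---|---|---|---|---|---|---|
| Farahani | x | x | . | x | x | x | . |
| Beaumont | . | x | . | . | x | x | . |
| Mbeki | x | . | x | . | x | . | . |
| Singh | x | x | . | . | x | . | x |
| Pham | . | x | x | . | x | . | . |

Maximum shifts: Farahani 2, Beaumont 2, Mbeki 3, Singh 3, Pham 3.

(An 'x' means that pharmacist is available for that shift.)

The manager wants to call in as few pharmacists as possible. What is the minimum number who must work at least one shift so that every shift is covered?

3

7 slots to fill and no one can take more than 3, so at least ⌈7/3⌉ = 3 pharmacists are needed.
Farahani, Mbeki, and Singh alone can cover everything: Wed evening→Mbeki, Thu morning→Singh, Thu afternoon→Mbeki, Thu evening→Farahani, Fri morning→Mbeki, Fri afternoon→Farahani, Fri evening→Singh.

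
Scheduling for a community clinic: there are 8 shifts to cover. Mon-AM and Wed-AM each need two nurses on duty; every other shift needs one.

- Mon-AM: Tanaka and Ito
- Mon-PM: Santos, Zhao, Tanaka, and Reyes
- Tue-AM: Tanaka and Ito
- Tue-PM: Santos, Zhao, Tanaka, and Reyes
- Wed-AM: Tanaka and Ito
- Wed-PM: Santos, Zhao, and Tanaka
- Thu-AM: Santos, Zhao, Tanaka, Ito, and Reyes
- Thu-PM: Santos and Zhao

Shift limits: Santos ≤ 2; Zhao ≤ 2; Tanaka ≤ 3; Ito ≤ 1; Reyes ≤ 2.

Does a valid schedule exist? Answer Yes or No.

No

Total capacity is 10 and 10 slots are needed, so capacity alone doesn't rule it out.
Shifts {Mon-AM, Wed-AM} need 4 worker-slots in total, but the nurses available for any of those shifts (Tanaka and Ito) can supply at most 3 among them. So no valid schedule exists.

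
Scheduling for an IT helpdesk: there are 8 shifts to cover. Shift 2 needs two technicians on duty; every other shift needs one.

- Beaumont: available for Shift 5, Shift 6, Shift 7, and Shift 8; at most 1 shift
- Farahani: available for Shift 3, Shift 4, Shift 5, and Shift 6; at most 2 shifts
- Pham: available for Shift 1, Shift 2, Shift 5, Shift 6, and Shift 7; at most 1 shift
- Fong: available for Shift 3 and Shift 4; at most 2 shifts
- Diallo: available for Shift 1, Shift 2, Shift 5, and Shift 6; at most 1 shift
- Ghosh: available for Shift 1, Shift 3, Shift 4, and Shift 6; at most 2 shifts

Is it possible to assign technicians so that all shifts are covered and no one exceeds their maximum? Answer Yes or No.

Total capacity is 9 and 9 slots are needed, so capacity alone doesn't rule it out.
Shifts {Shift 2, Shift 7, Shift 8} need 4 worker-slots in total, but the technicians available for any of those shifts (Beaumont, Pham, and Diallo) can supply at most 3 among them. So no valid schedule exists.

No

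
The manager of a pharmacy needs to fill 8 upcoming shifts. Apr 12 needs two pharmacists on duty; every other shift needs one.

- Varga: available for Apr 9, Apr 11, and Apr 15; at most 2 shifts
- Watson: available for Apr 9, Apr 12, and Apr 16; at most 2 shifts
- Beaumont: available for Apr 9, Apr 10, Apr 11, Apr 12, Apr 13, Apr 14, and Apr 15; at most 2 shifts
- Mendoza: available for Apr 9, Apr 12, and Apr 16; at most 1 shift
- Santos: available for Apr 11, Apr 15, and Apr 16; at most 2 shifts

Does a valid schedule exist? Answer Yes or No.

No

Total capacity is 9 and 9 slots are needed, so capacity alone doesn't rule it out.
Shifts {Apr 10, Apr 13, Apr 14} need 3 worker-slots in total, but the pharmacists available for any of those shifts (Beaumont) can supply at most 2 among them. So no valid schedule exists.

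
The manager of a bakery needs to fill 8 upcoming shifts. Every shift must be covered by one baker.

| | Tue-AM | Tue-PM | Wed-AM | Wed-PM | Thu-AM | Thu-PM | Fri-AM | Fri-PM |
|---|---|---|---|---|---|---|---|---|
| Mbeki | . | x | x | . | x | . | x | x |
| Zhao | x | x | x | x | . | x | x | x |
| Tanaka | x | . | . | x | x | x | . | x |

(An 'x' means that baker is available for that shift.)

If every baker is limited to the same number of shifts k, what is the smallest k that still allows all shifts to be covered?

3

With 3 bakers and 8 worker-slots to fill, someone must work at least ⌈8/3⌉ = 3 shifts, so k ≥ 3.
k = 3 works: Tue-AM→Zhao, Tue-PM→Mbeki, Wed-AM→Mbeki, Wed-PM→Zhao, Thu-AM→Mbeki, Thu-PM→Tanaka, Fri-AM→Zhao, Fri-PM→Tanaka.
Loads: Mbeki 3, Zhao 3, Tanaka 2 — all ≤ 3.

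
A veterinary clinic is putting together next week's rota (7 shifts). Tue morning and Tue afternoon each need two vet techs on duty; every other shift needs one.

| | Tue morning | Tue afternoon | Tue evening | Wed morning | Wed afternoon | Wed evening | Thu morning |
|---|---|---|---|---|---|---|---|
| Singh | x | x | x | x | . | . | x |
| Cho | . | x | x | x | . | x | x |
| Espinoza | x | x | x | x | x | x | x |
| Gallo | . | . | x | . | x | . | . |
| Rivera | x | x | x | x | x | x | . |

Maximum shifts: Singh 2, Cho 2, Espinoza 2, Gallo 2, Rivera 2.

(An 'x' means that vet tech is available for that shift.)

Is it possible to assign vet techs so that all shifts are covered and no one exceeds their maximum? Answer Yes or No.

Yes

One valid schedule: Tue morning→Singh+Espinoza, Tue afternoon→Cho+Rivera, Tue evening→Gallo, Wed morning→Rivera, Wed afternoon→Espinoza, Wed evening→Cho, Thu morning→Singh.
Loads: Singh 2/2, Cho 2/2, Espinoza 2/2, Gallo 1/2, Rivera 2/2 — all within limits.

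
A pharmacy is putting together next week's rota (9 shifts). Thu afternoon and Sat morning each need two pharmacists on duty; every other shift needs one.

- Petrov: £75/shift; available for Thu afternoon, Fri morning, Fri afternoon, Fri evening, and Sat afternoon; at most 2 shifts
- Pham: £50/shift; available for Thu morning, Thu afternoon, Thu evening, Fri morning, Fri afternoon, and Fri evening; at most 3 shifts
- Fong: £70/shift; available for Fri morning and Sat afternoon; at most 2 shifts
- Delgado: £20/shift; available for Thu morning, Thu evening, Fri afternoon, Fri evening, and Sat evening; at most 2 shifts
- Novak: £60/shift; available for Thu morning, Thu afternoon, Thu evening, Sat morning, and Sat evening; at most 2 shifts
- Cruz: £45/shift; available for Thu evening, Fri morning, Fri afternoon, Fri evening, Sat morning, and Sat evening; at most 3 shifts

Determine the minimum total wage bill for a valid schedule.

£515

Sat morning can only be covered by Novak and Cruz, so that assignment is forced.
Picking the cheapest available pharmacist for each shift independently would cost £430, but that ignores the shift limits.
An optimal schedule: Thu morning→Delgado, Thu afternoon→Pham+Novak, Thu evening→Cruz, Fri morning→Cruz, Fri afternoon→Pham, Fri evening→Pham, Sat morning→Cruz+Novak, Sat afternoon→Fong, Sat evening→Delgado.
Total: 20 + 50 + 60 + 45 + 45 + 50 + 50 + 45 + 60 + 70 + 20 = £515.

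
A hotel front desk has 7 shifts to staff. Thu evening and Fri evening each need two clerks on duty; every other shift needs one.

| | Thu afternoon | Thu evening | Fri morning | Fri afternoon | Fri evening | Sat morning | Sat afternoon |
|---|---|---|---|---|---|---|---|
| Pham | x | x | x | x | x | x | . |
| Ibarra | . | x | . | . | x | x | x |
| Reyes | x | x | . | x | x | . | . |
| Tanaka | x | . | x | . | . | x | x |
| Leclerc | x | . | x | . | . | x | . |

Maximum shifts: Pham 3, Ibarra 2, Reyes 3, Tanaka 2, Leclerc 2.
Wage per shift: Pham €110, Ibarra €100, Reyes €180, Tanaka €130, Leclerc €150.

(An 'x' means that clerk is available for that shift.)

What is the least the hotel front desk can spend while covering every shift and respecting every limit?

€1090

Picking the cheapest available clerk for each shift independently would cost €950, but that ignores the shift limits.
An optimal schedule: Thu afternoon→Leclerc, Thu evening→Ibarra+Pham, Fri morning→Tanaka, Fri afternoon→Pham, Fri evening→Ibarra+Pham, Sat morning→Leclerc, Sat afternoon→Tanaka.
Total: 150 + 100 + 110 + 130 + 110 + 100 + 110 + 150 + 130 = €1090.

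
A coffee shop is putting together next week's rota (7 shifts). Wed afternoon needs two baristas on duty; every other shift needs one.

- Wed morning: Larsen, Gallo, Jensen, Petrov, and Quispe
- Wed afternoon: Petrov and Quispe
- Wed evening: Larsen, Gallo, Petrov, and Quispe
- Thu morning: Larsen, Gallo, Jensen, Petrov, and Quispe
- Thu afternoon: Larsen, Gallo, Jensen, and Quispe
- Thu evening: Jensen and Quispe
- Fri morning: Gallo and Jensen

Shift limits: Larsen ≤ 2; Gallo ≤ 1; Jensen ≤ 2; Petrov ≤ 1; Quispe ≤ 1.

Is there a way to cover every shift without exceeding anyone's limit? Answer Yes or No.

Total capacity is 2+1+2+1+1 = 7 but 8 worker-slots are needed — infeasible.

No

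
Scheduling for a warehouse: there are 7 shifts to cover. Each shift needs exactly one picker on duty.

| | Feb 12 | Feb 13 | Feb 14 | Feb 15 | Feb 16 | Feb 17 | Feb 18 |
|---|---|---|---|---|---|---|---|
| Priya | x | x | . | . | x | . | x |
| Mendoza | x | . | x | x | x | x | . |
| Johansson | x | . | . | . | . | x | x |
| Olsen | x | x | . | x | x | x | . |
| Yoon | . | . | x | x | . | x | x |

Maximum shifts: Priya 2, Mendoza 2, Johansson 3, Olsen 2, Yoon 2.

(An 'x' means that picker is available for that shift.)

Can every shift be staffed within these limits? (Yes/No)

Yes

One valid schedule: Feb 12→Johansson, Feb 13→Priya, Feb 14→Mendoza, Feb 15→Mendoza, Feb 16→Priya, Feb 17→Johansson, Feb 18→Johansson.
Loads: Priya 2/2, Mendoza 2/2, Johansson 3/3, Olsen 0/2, Yoon 0/2 — all within limits.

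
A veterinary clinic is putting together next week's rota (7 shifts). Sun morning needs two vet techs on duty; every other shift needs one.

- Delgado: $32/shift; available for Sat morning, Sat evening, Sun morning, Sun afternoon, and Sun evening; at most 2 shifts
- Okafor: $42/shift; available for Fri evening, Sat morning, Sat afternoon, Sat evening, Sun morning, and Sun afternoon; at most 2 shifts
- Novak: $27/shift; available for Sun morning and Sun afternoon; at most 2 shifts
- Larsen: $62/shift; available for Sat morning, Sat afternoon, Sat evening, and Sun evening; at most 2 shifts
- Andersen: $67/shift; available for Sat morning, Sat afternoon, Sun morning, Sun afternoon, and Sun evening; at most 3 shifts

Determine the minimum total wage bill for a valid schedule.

$326

Fri evening can only be covered by Okafor, so that assignment is forced.
Picking the cheapest available vet tech for each shift independently would cost $266, but that ignores the shift limits.
An optimal schedule: Fri evening→Okafor, Sat morning→Larsen, Sat afternoon→Okafor, Sat evening→Delgado, Sun morning→Novak+Delgado, Sun afternoon→Novak, Sun evening→Larsen.
Total: 42 + 62 + 42 + 32 + 27 + 32 + 27 + 62 = $326.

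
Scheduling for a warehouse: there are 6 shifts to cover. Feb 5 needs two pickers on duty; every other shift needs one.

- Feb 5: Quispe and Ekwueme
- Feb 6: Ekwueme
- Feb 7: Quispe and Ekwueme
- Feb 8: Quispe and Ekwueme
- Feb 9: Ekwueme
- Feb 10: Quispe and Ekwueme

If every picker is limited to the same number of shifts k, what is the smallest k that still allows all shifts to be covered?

4

With 2 pickers and 7 worker-slots to fill, someone must work at least ⌈7/2⌉ = 4 shifts, so k ≥ 4.
k = 4 works: Feb 5→Quispe+Ekwueme, Feb 6→Ekwueme, Feb 7→Quispe, Feb 8→Quispe, Feb 9→Ekwueme, Feb 10→Quispe.
Loads: Quispe 4, Ekwueme 3 — all ≤ 4.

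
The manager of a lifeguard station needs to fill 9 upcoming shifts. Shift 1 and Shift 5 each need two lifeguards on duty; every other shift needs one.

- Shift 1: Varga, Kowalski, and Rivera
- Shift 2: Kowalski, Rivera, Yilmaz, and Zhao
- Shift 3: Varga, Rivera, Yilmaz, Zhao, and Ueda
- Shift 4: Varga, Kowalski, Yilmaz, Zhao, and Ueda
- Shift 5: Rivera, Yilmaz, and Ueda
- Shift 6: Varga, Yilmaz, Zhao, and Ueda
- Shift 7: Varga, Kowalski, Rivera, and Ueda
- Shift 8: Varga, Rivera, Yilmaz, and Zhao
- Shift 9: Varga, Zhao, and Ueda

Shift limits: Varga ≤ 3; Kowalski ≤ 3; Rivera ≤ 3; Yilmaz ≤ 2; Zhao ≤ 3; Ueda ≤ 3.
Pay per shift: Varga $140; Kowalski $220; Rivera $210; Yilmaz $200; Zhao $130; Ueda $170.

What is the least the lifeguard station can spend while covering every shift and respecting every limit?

$1730

Picking the cheapest available lifeguard for each shift independently would cost $1640, but that ignores the shift limits.
An optimal schedule: Shift 1→Varga+Rivera, Shift 2→Zhao, Shift 3→Ueda, Shift 4→Ueda, Shift 5→Ueda+Yilmaz, Shift 6→Zhao, Shift 7→Varga, Shift 8→Varga, Shift 9→Zhao.
Total: 140 + 210 + 130 + 170 + 170 + 170 + 200 + 130 + 140 + 140 + 130 = $1730.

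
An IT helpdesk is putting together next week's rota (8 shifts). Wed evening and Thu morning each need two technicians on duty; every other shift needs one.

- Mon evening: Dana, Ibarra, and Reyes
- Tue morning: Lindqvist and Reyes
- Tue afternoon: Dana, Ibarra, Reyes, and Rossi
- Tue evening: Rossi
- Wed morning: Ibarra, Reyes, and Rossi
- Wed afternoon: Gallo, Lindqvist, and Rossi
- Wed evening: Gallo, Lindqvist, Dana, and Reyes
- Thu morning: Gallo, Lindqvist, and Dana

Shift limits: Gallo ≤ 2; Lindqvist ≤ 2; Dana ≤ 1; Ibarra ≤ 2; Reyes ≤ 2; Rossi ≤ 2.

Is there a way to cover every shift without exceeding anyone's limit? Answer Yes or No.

Tue evening can only be covered by Rossi, so that assignment is forced.
One valid schedule: Mon evening→Dana, Tue morning→Lindqvist, Tue afternoon→Ibarra, Tue evening→Rossi, Wed morning→Ibarra, Wed afternoon→Rossi, Wed evening→Gallo+Reyes, Thu morning→Gallo+Lindqvist.
Loads: Gallo 2/2, Lindqvist 2/2, Dana 1/1, Ibarra 2/2, Reyes 1/2, Rossi 2/2 — all within limits.

Yes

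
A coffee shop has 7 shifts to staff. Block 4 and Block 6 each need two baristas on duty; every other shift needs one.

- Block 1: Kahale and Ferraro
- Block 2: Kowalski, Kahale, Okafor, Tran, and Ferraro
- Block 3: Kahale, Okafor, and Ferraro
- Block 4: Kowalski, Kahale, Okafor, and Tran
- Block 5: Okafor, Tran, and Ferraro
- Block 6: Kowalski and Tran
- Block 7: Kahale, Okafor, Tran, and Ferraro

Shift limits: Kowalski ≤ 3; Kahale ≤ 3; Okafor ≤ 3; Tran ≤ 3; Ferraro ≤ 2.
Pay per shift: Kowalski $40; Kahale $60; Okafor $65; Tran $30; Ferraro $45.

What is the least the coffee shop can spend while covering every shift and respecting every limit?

Block 6 can only be covered by Kowalski and Tran, so that assignment is forced.
Picking the cheapest available barista for each shift independently would cost $320, but that ignores the shift limits.
An optimal schedule: Block 1→Ferraro, Block 2→Kowalski, Block 3→Ferraro, Block 4→Kowalski+Kahale, Block 5→Tran, Block 6→Tran+Kowalski, Block 7→Tran.
Total: 45 + 40 + 45 + 40 + 60 + 30 + 30 + 40 + 30 = $360.

$360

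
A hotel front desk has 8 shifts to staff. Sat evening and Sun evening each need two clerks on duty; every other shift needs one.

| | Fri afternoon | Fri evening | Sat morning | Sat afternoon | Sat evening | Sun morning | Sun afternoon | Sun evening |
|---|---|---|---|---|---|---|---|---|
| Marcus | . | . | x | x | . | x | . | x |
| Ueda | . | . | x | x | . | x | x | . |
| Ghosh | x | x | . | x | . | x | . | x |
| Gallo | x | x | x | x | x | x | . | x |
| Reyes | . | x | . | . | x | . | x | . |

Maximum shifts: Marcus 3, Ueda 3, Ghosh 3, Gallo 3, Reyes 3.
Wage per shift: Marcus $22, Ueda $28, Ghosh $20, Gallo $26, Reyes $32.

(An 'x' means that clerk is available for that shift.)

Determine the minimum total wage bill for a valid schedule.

Sat evening can only be covered by Gallo and Reyes, so that assignment is forced.
Picking the cheapest available clerk for each shift independently would cost $230, but that ignores the shift limits.
An optimal schedule: Fri afternoon→Ghosh, Fri evening→Ghosh, Sat morning→Marcus, Sat afternoon→Marcus, Sat evening→Gallo+Reyes, Sun morning→Gallo, Sun afternoon→Ueda, Sun evening→Ghosh+Marcus.
Total: 20 + 20 + 22 + 22 + 26 + 32 + 26 + 28 + 20 + 22 = $238.

$238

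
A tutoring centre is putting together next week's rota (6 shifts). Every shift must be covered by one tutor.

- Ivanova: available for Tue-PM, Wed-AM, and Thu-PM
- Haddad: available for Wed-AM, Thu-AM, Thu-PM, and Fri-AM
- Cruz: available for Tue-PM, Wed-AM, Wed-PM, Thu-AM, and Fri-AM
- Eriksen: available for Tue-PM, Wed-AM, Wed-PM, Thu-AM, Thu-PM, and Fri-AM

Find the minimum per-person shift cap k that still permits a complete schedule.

With 4 tutors and 6 worker-slots to fill, someone must work at least ⌈6/4⌉ = 2 shifts, so k ≥ 2.
k = 2 works: Tue-PM→Ivanova, Wed-AM→Cruz, Wed-PM→Cruz, Thu-AM→Haddad, Thu-PM→Ivanova, Fri-AM→Haddad.
Loads: Ivanova 2, Haddad 2, Cruz 2, Eriksen 0 — all ≤ 2.

2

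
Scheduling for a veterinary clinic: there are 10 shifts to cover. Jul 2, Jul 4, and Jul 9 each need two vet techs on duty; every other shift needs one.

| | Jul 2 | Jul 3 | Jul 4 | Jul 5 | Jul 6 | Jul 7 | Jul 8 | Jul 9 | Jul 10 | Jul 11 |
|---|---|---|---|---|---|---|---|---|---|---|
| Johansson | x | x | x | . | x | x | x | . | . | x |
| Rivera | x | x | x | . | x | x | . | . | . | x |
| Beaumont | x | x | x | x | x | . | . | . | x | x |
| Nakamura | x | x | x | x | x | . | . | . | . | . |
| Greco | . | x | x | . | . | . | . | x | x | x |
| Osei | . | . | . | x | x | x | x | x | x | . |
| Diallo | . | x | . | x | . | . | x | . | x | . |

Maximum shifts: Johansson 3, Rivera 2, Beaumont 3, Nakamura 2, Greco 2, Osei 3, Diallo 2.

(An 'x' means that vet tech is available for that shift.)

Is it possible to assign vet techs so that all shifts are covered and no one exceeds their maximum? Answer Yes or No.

Jul 9 can only be covered by Greco and Osei, so that assignment is forced.
One valid schedule: Jul 2→Rivera+Beaumont, Jul 3→Nakamura, Jul 4→Nakamura+Greco, Jul 5→Beaumont, Jul 6→Rivera, Jul 7→Johansson, Jul 8→Johansson, Jul 9→Greco+Osei, Jul 10→Beaumont, Jul 11→Johansson.
Loads: Johansson 3/3, Rivera 2/2, Beaumont 3/3, Nakamura 2/2, Greco 2/2, Osei 1/3, Diallo 0/2 — all within limits.

Yes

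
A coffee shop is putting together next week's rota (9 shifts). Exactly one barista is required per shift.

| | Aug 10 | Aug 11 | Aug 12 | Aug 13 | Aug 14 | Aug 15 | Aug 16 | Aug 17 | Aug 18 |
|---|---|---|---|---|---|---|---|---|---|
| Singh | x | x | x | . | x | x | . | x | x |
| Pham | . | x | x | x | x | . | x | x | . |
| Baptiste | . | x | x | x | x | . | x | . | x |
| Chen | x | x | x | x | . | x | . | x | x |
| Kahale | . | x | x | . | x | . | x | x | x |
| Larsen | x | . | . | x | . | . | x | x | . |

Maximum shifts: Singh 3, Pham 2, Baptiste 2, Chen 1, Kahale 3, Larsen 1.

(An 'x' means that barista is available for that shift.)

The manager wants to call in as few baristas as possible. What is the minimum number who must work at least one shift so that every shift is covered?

9 slots to fill and no one can take more than 3, so at least ⌈9/3⌉ = 3 baristas are needed.
Any 3 baristas together have capacity at most 3+3+2 = 8 < 9 slots, so 3 can never suffice.
Singh, Pham, Baptiste, and Kahale alone can cover everything: Aug 10→Singh, Aug 11→Baptiste, Aug 12→Kahale, Aug 13→Pham, Aug 14→Kahale, Aug 15→Singh, Aug 16→Pham, Aug 17→Singh, Aug 18→Baptiste.

4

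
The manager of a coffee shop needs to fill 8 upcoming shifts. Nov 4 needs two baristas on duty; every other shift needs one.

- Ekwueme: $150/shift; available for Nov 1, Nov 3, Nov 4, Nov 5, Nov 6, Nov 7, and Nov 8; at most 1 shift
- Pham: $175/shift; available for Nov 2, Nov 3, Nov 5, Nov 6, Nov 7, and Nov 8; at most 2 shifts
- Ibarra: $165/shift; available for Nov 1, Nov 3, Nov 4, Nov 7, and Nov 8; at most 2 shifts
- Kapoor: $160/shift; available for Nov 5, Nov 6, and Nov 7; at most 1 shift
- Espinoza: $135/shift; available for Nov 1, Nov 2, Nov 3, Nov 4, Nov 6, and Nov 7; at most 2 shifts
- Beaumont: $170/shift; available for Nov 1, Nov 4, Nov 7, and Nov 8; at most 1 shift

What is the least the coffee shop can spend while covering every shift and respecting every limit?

Picking the cheapest available barista for each shift independently would cost $1260, but that ignores the shift limits.
An optimal schedule: Nov 1→Ibarra, Nov 2→Pham, Nov 3→Pham, Nov 4→Espinoza+Beaumont, Nov 5→Ekwueme, Nov 6→Kapoor, Nov 7→Espinoza, Nov 8→Ibarra.
Total: 165 + 175 + 175 + 135 + 170 + 150 + 160 + 135 + 165 = $1430.

$1430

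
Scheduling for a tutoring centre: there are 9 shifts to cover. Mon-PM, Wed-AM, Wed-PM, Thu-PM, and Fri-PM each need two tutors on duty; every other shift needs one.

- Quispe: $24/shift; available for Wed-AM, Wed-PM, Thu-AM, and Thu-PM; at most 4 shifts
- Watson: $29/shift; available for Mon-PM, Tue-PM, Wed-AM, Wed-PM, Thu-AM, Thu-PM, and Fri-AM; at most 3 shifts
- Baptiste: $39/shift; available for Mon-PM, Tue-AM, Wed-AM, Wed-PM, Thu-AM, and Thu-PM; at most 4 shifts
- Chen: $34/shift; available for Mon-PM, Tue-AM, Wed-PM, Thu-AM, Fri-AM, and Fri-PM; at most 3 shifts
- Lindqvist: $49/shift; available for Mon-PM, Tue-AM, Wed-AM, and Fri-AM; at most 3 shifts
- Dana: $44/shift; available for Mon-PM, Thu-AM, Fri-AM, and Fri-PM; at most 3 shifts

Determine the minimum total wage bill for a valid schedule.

$446

Tue-PM can only be covered by Watson, so that assignment is forced.
Fri-PM can only be covered by Chen and Dana, so that assignment is forced.
Picking the cheapest available tutor for each shift independently would cost $416, but that ignores the shift limits.
An optimal schedule: Mon-PM→Chen+Baptiste, Tue-AM→Chen, Tue-PM→Watson, Wed-AM→Quispe+Baptiste, Wed-PM→Quispe+Baptiste, Thu-AM→Quispe, Thu-PM→Quispe+Watson, Fri-AM→Watson, Fri-PM→Chen+Dana.
Total: 34 + 39 + 34 + 29 + 24 + 39 + 24 + 39 + 24 + 24 + 29 + 29 + 34 + 44 = $446.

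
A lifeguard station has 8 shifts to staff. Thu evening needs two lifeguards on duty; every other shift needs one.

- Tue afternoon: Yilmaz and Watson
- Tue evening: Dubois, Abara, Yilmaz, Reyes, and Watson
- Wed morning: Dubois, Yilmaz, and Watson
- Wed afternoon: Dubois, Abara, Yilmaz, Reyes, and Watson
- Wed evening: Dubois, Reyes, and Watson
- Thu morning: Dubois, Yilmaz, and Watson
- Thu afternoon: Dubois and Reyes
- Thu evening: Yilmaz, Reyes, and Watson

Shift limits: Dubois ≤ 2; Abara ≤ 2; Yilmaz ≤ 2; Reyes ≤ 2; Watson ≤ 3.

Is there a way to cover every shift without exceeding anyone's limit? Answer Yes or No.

One valid schedule: Tue afternoon→Yilmaz, Tue evening→Abara, Wed morning→Dubois, Wed afternoon→Abara, Wed evening→Reyes, Thu morning→Yilmaz, Thu afternoon→Dubois, Thu evening→Reyes+Watson.
Loads: Dubois 2/2, Abara 2/2, Yilmaz 2/2, Reyes 2/2, Watson 1/3 — all within limits.

Yes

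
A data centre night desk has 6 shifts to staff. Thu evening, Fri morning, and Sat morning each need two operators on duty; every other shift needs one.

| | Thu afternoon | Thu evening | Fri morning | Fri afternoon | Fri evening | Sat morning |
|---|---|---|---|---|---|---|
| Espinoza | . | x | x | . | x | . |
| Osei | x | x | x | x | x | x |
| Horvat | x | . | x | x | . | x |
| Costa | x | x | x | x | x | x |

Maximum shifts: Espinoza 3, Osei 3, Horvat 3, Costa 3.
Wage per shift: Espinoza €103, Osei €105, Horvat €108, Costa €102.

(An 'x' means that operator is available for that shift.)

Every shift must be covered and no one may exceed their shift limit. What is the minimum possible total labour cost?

€930

Picking the cheapest available operator for each shift independently would cost €923, but that ignores the shift limits.
An optimal schedule: Thu afternoon→Costa, Thu evening→Costa+Espinoza, Fri morning→Espinoza+Osei, Fri afternoon→Osei, Fri evening→Espinoza, Sat morning→Costa+Osei.
Total: 102 + 102 + 103 + 103 + 105 + 105 + 103 + 102 + 105 = €930.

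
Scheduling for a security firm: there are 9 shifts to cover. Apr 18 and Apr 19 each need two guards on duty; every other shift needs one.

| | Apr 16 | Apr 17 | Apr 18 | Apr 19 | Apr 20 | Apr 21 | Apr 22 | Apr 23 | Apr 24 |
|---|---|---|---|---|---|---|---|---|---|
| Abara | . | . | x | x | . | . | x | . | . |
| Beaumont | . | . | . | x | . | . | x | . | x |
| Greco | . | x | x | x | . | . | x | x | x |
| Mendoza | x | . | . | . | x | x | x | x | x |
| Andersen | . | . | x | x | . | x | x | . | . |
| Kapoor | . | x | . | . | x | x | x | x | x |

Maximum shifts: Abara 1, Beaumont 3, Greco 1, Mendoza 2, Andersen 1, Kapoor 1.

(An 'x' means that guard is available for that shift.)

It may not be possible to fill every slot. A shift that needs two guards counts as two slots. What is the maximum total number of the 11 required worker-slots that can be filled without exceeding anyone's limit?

9

Total capacity across all guards is 1+3+1+2+1+1 = 9, and 11 slots are needed, so at most 9 can be filled.
An assignment achieving 9: Apr 16→Mendoza, Apr 17→Greco, Apr 18→Abara+Andersen, Apr 19→Beaumont, Apr 20→Mendoza, Apr 21→Kapoor, Apr 22→Beaumont, Apr 24→Beaumont.
Loads: Abara 1/1, Beaumont 3/3, Greco 1/1, Mendoza 2/2, Andersen 1/1, Kapoor 1/1.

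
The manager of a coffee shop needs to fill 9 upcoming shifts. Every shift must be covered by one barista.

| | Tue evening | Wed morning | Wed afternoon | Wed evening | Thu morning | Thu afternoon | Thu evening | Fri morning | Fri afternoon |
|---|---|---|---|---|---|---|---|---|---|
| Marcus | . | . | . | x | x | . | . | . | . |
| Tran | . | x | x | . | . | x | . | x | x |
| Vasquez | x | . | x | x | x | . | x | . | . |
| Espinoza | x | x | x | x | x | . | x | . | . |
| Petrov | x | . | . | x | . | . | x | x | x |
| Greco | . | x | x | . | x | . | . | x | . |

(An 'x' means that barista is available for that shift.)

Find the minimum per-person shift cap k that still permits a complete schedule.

2

With 6 baristas and 9 worker-slots to fill, someone must work at least ⌈9/6⌉ = 2 shifts, so k ≥ 2.
k = 2 works: Tue evening→Vasquez, Wed morning→Espinoza, Wed afternoon→Espinoza, Wed evening→Marcus, Thu morning→Marcus, Thu afternoon→Tran, Thu evening→Vasquez, Fri morning→Petrov, Fri afternoon→Tran.
Loads: Marcus 2, Tran 2, Vasquez 2, Espinoza 2, Petrov 1, Greco 0 — all ≤ 2.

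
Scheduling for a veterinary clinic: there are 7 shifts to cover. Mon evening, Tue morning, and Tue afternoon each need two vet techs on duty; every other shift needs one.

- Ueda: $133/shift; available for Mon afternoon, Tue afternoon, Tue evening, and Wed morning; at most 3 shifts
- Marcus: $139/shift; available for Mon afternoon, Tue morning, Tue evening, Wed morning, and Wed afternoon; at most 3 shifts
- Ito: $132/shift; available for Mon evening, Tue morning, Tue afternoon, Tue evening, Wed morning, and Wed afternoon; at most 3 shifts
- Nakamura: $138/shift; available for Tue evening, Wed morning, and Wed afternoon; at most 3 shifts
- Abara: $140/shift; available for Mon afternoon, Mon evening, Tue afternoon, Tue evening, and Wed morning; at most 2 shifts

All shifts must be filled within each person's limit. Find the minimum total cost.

Mon evening can only be covered by Ito and Abara, so that assignment is forced.
Tue morning can only be covered by Marcus and Ito, so that assignment is forced.
Picking the cheapest available vet tech for each shift independently would cost $1337, but that ignores the shift limits.
An optimal schedule: Mon afternoon→Ueda, Mon evening→Ito+Abara, Tue morning→Ito+Marcus, Tue afternoon→Ito+Ueda, Tue evening→Ueda, Wed morning→Nakamura, Wed afternoon→Nakamura.
Total: 133 + 132 + 140 + 132 + 139 + 132 + 133 + 133 + 138 + 138 = $1350.

$1350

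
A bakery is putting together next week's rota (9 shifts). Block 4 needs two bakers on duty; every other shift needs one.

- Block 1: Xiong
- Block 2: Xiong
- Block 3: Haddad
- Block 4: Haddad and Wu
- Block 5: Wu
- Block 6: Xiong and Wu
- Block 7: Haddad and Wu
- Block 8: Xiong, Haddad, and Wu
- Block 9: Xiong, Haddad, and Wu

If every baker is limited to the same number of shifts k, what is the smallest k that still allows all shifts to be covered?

4

With 3 bakers and 10 worker-slots to fill, someone must work at least ⌈10/3⌉ = 4 shifts, so k ≥ 4.
k = 4 works: Block 1→Xiong, Block 2→Xiong, Block 3→Haddad, Block 4→Haddad+Wu, Block 5→Wu, Block 6→Xiong, Block 7→Haddad, Block 8→Xiong, Block 9→Haddad.
Loads: Xiong 4, Haddad 4, Wu 2 — all ≤ 4.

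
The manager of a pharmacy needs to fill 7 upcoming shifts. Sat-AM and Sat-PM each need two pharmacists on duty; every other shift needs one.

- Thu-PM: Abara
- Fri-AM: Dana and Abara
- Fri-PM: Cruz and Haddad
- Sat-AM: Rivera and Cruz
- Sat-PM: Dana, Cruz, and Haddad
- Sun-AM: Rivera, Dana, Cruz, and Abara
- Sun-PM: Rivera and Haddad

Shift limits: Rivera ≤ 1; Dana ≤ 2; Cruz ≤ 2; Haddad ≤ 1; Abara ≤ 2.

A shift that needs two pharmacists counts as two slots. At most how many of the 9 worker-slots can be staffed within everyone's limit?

8

Total capacity across all pharmacists is 1+2+2+1+2 = 8, and 9 slots are needed, so at most 8 can be filled.
An assignment achieving 8: Thu-PM→Abara, Fri-AM→Dana, Fri-PM→Cruz, Sat-AM→Rivera+Cruz, Sat-PM→Dana, Sun-AM→Abara, Sun-PM→Haddad.
Loads: Rivera 1/1, Dana 2/2, Cruz 2/2, Haddad 1/1, Abara 2/2.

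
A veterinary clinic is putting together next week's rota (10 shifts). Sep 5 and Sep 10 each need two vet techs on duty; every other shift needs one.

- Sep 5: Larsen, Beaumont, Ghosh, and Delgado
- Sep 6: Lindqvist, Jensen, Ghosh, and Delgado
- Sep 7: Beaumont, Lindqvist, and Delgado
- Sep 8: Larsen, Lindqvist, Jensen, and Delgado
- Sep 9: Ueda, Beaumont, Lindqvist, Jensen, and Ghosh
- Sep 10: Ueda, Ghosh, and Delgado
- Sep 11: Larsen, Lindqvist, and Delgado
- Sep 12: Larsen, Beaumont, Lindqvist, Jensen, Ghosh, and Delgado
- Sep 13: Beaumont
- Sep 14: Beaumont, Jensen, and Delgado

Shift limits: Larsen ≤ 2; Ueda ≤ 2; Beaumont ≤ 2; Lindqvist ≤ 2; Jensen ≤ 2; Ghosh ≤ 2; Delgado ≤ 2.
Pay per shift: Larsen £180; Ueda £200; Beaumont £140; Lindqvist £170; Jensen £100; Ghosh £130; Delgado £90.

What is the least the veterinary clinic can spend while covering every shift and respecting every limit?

Sep 13 can only be covered by Beaumont, so that assignment is forced.
Picking the cheapest available vet tech for each shift independently would cost £1220, but that ignores the shift limits.
An optimal schedule: Sep 5→Beaumont+Larsen, Sep 6→Jensen, Sep 7→Delgado, Sep 8→Lindqvist, Sep 9→Ghosh, Sep 10→Delgado+Ghosh, Sep 11→Lindqvist, Sep 12→Larsen, Sep 13→Beaumont, Sep 14→Jensen.
Total: 140 + 180 + 100 + 90 + 170 + 130 + 90 + 130 + 170 + 180 + 140 + 100 = £1620.

£1620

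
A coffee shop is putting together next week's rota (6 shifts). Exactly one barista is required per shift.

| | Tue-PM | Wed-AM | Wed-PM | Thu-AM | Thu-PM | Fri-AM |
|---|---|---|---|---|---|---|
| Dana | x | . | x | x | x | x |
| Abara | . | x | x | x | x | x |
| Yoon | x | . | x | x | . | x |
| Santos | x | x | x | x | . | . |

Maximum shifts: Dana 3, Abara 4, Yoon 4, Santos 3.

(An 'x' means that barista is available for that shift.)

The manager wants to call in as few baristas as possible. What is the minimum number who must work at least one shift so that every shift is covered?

2

6 slots to fill and no one can take more than 4, so at least ⌈6/4⌉ = 2 baristas are needed.
Dana and Abara alone can cover everything: Tue-PM→Dana, Wed-AM→Abara, Wed-PM→Dana, Thu-AM→Dana, Thu-PM→Abara, Fri-AM→Abara.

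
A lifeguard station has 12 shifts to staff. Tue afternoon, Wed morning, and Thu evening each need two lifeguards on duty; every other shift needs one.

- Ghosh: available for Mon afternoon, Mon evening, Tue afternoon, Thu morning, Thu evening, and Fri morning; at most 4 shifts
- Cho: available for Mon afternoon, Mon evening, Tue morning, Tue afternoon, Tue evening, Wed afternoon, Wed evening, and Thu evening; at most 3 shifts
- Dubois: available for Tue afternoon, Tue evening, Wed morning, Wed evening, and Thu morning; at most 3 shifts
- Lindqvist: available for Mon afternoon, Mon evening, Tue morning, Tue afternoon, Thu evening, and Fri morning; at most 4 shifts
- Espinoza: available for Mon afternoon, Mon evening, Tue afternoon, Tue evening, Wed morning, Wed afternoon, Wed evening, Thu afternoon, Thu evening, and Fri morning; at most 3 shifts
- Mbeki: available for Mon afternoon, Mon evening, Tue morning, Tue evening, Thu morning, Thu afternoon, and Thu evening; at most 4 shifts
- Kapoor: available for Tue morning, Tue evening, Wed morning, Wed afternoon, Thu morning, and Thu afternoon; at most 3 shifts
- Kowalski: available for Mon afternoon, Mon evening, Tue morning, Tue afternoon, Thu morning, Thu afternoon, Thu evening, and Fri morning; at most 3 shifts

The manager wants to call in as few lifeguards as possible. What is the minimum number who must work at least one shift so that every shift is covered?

5

15 slots to fill and no one can take more than 4, so at least ⌈15/4⌉ = 4 lifeguards are needed.
No set of 4 lifeguards can cover every shift (each such set leaves at least one shift with no one available or exceeds a cap).
Ghosh, Cho, Dubois, Lindqvist, and Espinoza alone can cover everything: Mon afternoon→Ghosh, Mon evening→Ghosh, Tue morning→Cho, Tue afternoon→Dubois+Lindqvist, Tue evening→Cho, Wed morning→Dubois+Espinoza, Wed afternoon→Cho, Wed evening→Dubois, Thu morning→Ghosh, Thu afternoon→Espinoza, Thu evening→Lindqvist+Espinoza, Fri morning→Ghosh.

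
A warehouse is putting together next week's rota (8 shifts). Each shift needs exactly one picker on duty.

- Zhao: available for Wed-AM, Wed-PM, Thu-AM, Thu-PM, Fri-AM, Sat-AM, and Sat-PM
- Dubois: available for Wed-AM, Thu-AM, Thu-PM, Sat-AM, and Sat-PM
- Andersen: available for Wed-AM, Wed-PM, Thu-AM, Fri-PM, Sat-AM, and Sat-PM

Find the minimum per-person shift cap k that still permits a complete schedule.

3

With 3 pickers and 8 worker-slots to fill, someone must work at least ⌈8/3⌉ = 3 shifts, so k ≥ 3.
k = 3 works: Wed-AM→Dubois, Wed-PM→Zhao, Thu-AM→Dubois, Thu-PM→Zhao, Fri-AM→Zhao, Fri-PM→Andersen, Sat-AM→Dubois, Sat-PM→Andersen.
Loads: Zhao 3, Dubois 3, Andersen 2 — all ≤ 3.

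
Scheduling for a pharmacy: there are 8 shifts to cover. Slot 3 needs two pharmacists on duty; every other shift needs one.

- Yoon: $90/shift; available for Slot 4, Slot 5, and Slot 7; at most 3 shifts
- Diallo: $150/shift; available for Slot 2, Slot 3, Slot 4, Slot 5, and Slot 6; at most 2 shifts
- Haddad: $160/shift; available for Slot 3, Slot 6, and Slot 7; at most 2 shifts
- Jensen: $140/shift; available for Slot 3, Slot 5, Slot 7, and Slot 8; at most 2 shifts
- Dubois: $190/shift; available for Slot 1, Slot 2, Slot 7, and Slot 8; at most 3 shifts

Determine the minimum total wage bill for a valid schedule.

$1200

Slot 1 can only be covered by Dubois, so that assignment is forced.
Picking the cheapest available pharmacist for each shift independently would cost $1190, but that ignores the shift limits.
An optimal schedule: Slot 1→Dubois, Slot 2→Diallo, Slot 3→Haddad+Jensen, Slot 4→Yoon, Slot 5→Yoon, Slot 6→Diallo, Slot 7→Yoon, Slot 8→Jensen.
Total: 190 + 150 + 160 + 140 + 90 + 90 + 150 + 90 + 140 = $1200.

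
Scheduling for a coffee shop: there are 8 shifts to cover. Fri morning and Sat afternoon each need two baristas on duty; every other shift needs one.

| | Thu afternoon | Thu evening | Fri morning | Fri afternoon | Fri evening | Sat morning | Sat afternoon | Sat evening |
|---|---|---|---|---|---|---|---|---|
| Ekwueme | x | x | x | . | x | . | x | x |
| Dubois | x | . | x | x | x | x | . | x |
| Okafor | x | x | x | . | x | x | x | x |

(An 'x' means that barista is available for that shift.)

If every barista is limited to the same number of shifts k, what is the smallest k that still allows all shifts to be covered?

4

With 3 baristas and 10 worker-slots to fill, someone must work at least ⌈10/3⌉ = 4 shifts, so k ≥ 4.
k = 4 works: Thu afternoon→Ekwueme, Thu evening→Ekwueme, Fri morning→Ekwueme+Dubois, Fri afternoon→Dubois, Fri evening→Dubois, Sat morning→Dubois, Sat afternoon→Ekwueme+Okafor, Sat evening→Okafor.
Loads: Ekwueme 4, Dubois 4, Okafor 2 — all ≤ 4.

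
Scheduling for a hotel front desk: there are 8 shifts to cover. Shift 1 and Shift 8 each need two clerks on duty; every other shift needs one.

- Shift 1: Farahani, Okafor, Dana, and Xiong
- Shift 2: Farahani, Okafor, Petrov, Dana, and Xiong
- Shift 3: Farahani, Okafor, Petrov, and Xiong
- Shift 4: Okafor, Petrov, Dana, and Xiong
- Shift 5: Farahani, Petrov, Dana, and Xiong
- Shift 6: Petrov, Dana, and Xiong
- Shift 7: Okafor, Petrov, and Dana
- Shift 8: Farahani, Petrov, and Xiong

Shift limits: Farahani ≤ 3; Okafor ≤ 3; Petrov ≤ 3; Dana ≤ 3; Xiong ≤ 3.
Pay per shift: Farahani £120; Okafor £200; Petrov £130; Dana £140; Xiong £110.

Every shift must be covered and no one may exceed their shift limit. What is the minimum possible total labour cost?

Picking the cheapest available clerk for each shift independently would cost £1140, but that ignores the shift limits.
An optimal schedule: Shift 1→Farahani+Dana, Shift 2→Petrov, Shift 3→Xiong, Shift 4→Petrov, Shift 5→Farahani, Shift 6→Xiong, Shift 7→Petrov, Shift 8→Xiong+Farahani.
Total: 120 + 140 + 130 + 110 + 130 + 120 + 110 + 130 + 110 + 120 = £1220.

£1220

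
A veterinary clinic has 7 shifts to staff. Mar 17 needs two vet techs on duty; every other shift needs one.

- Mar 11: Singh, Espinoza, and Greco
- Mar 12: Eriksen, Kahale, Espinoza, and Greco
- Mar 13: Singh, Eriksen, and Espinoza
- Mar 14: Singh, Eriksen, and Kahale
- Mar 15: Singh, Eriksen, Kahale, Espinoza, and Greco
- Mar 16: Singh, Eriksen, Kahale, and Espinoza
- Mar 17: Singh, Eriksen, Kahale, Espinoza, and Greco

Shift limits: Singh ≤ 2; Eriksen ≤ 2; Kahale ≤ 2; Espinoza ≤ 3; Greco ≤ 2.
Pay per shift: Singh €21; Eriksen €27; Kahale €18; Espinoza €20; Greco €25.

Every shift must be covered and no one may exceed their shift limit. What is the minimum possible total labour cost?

€163

Picking the cheapest available vet tech for each shift independently would cost €150, but that ignores the shift limits.
An optimal schedule: Mar 11→Espinoza, Mar 12→Kahale, Mar 13→Espinoza, Mar 14→Kahale, Mar 15→Singh, Mar 16→Espinoza, Mar 17→Singh+Greco.
Total: 20 + 18 + 20 + 18 + 21 + 20 + 21 + 25 = €163.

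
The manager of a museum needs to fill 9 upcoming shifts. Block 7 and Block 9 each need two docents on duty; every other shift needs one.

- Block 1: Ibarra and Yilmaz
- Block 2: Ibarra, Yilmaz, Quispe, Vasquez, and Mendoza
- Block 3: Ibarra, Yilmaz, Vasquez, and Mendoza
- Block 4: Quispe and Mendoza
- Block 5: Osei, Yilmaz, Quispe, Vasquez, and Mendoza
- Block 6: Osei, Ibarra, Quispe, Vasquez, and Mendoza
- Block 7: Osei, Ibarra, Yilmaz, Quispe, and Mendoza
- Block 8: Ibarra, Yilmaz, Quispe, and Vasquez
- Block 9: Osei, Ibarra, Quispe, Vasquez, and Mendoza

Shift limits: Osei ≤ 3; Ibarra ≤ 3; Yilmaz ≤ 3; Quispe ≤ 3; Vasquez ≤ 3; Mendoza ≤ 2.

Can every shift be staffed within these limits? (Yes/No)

Yes

One valid schedule: Block 1→Ibarra, Block 2→Yilmaz, Block 3→Ibarra, Block 4→Quispe, Block 5→Osei, Block 6→Osei, Block 7→Osei+Yilmaz, Block 8→Ibarra, Block 9→Quispe+Vasquez.
Loads: Osei 3/3, Ibarra 3/3, Yilmaz 2/3, Quispe 2/3, Vasquez 1/3, Mendoza 0/2 — all within limits.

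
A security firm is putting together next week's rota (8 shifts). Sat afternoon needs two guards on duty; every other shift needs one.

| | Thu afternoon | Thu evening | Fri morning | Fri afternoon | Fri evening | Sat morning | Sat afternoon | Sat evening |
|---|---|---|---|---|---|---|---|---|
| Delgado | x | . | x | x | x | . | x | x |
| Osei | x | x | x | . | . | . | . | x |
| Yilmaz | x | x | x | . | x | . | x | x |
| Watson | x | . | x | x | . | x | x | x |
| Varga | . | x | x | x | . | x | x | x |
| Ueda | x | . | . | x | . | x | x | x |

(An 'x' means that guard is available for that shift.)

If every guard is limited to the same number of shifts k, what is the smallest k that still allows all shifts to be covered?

2

With 6 guards and 9 worker-slots to fill, someone must work at least ⌈9/6⌉ = 2 shifts, so k ≥ 2.
k = 2 works: Thu afternoon→Osei, Thu evening→Osei, Fri morning→Yilmaz, Fri afternoon→Delgado, Fri evening→Delgado, Sat morning→Watson, Sat afternoon→Watson+Varga, Sat evening→Yilmaz.
Loads: Delgado 2, Osei 2, Yilmaz 2, Watson 2, Varga 1, Ueda 0 — all ≤ 2.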